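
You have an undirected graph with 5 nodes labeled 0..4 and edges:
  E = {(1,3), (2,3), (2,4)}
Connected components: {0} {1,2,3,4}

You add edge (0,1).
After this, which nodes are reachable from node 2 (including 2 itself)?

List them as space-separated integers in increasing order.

Answer: 0 1 2 3 4

Derivation:
Before: nodes reachable from 2: {1,2,3,4}
Adding (0,1): merges 2's component with another. Reachability grows.
After: nodes reachable from 2: {0,1,2,3,4}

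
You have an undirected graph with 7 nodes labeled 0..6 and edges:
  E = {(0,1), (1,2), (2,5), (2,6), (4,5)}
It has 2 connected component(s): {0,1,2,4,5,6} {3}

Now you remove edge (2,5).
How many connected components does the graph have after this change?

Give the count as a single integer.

Initial component count: 2
Remove (2,5): it was a bridge. Count increases: 2 -> 3.
  After removal, components: {0,1,2,6} {3} {4,5}
New component count: 3

Answer: 3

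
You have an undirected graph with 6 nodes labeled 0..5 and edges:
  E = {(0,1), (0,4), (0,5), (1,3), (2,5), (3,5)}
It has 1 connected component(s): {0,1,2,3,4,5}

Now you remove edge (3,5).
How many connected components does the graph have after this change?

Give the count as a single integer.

Initial component count: 1
Remove (3,5): not a bridge. Count unchanged: 1.
  After removal, components: {0,1,2,3,4,5}
New component count: 1

Answer: 1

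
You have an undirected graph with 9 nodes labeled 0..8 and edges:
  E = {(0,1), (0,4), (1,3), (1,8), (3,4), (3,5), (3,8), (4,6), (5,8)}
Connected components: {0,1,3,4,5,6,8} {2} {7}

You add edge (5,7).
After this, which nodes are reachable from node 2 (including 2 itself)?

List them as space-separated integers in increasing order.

Answer: 2

Derivation:
Before: nodes reachable from 2: {2}
Adding (5,7): merges two components, but neither contains 2. Reachability from 2 unchanged.
After: nodes reachable from 2: {2}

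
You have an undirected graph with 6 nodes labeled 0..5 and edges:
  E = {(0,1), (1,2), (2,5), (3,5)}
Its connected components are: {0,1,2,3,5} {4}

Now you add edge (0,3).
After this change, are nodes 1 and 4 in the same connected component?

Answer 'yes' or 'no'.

Initial components: {0,1,2,3,5} {4}
Adding edge (0,3): both already in same component {0,1,2,3,5}. No change.
New components: {0,1,2,3,5} {4}
Are 1 and 4 in the same component? no

Answer: no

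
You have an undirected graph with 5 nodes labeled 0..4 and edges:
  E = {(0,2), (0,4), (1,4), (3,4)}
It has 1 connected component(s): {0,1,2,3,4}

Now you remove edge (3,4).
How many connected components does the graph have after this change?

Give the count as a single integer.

Initial component count: 1
Remove (3,4): it was a bridge. Count increases: 1 -> 2.
  After removal, components: {0,1,2,4} {3}
New component count: 2

Answer: 2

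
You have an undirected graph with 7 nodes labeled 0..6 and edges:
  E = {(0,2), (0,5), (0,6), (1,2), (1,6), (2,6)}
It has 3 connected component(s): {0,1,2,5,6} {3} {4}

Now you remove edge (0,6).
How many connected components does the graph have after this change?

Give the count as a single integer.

Answer: 3

Derivation:
Initial component count: 3
Remove (0,6): not a bridge. Count unchanged: 3.
  After removal, components: {0,1,2,5,6} {3} {4}
New component count: 3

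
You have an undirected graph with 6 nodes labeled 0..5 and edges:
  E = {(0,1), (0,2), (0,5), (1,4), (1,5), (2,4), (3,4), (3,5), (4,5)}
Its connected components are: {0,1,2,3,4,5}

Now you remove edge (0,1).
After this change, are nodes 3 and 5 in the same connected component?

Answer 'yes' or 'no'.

Initial components: {0,1,2,3,4,5}
Removing edge (0,1): not a bridge — component count unchanged at 1.
New components: {0,1,2,3,4,5}
Are 3 and 5 in the same component? yes

Answer: yes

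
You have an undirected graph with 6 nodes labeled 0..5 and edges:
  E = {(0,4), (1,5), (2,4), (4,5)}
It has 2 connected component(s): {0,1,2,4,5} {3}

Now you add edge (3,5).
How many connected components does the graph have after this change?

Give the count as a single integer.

Answer: 1

Derivation:
Initial component count: 2
Add (3,5): merges two components. Count decreases: 2 -> 1.
New component count: 1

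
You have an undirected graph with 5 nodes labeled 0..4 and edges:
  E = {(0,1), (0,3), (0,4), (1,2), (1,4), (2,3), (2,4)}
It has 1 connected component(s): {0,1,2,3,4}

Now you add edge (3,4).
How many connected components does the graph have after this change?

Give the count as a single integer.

Answer: 1

Derivation:
Initial component count: 1
Add (3,4): endpoints already in same component. Count unchanged: 1.
New component count: 1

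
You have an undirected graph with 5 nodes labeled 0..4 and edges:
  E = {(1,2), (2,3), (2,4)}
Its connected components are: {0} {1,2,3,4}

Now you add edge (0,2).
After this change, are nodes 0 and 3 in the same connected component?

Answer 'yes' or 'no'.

Initial components: {0} {1,2,3,4}
Adding edge (0,2): merges {0} and {1,2,3,4}.
New components: {0,1,2,3,4}
Are 0 and 3 in the same component? yes

Answer: yes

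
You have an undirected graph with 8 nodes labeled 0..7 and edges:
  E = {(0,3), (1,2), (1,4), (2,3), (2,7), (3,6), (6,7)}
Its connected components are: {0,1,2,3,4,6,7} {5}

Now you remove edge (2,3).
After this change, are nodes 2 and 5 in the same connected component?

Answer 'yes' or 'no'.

Answer: no

Derivation:
Initial components: {0,1,2,3,4,6,7} {5}
Removing edge (2,3): not a bridge — component count unchanged at 2.
New components: {0,1,2,3,4,6,7} {5}
Are 2 and 5 in the same component? no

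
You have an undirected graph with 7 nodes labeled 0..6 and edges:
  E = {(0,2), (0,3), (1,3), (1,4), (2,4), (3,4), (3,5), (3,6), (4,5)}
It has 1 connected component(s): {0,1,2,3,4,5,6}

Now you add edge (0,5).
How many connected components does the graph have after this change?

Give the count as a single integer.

Answer: 1

Derivation:
Initial component count: 1
Add (0,5): endpoints already in same component. Count unchanged: 1.
New component count: 1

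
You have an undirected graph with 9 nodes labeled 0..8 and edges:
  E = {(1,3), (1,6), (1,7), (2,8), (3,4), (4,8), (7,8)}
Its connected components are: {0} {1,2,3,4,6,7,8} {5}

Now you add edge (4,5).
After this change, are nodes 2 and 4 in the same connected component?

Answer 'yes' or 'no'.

Answer: yes

Derivation:
Initial components: {0} {1,2,3,4,6,7,8} {5}
Adding edge (4,5): merges {1,2,3,4,6,7,8} and {5}.
New components: {0} {1,2,3,4,5,6,7,8}
Are 2 and 4 in the same component? yes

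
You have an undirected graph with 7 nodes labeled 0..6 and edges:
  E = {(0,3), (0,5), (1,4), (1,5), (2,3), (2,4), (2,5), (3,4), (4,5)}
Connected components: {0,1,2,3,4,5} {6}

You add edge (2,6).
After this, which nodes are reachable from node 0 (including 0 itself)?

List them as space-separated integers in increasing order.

Before: nodes reachable from 0: {0,1,2,3,4,5}
Adding (2,6): merges 0's component with another. Reachability grows.
After: nodes reachable from 0: {0,1,2,3,4,5,6}

Answer: 0 1 2 3 4 5 6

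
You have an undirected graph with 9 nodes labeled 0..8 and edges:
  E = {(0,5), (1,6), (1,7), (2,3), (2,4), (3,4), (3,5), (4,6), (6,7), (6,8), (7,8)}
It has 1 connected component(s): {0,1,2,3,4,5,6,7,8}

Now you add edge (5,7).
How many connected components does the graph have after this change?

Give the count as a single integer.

Answer: 1

Derivation:
Initial component count: 1
Add (5,7): endpoints already in same component. Count unchanged: 1.
New component count: 1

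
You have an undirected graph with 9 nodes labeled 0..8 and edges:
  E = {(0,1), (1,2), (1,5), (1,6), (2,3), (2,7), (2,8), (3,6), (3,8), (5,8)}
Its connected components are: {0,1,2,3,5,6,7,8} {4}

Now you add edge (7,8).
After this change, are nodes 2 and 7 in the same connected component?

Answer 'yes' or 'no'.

Initial components: {0,1,2,3,5,6,7,8} {4}
Adding edge (7,8): both already in same component {0,1,2,3,5,6,7,8}. No change.
New components: {0,1,2,3,5,6,7,8} {4}
Are 2 and 7 in the same component? yes

Answer: yes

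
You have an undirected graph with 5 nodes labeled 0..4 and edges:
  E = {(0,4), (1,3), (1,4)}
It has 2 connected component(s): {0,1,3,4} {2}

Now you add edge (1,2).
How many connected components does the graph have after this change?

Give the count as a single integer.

Answer: 1

Derivation:
Initial component count: 2
Add (1,2): merges two components. Count decreases: 2 -> 1.
New component count: 1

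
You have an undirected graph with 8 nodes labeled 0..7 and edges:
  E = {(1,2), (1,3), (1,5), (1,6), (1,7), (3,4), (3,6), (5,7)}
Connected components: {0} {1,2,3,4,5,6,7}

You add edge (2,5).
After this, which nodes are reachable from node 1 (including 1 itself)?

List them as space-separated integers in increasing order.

Answer: 1 2 3 4 5 6 7

Derivation:
Before: nodes reachable from 1: {1,2,3,4,5,6,7}
Adding (2,5): both endpoints already in same component. Reachability from 1 unchanged.
After: nodes reachable from 1: {1,2,3,4,5,6,7}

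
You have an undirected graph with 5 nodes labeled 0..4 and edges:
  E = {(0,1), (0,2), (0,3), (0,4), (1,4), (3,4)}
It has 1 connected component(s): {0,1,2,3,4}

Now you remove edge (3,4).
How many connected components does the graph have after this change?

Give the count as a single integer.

Answer: 1

Derivation:
Initial component count: 1
Remove (3,4): not a bridge. Count unchanged: 1.
  After removal, components: {0,1,2,3,4}
New component count: 1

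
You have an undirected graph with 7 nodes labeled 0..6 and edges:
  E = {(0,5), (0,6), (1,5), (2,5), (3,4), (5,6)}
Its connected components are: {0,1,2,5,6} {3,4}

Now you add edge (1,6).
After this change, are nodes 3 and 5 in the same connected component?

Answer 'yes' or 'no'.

Initial components: {0,1,2,5,6} {3,4}
Adding edge (1,6): both already in same component {0,1,2,5,6}. No change.
New components: {0,1,2,5,6} {3,4}
Are 3 and 5 in the same component? no

Answer: no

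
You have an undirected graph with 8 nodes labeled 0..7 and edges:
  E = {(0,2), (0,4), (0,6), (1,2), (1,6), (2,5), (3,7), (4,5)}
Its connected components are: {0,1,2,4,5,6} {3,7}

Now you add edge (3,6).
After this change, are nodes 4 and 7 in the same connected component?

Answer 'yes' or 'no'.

Answer: yes

Derivation:
Initial components: {0,1,2,4,5,6} {3,7}
Adding edge (3,6): merges {3,7} and {0,1,2,4,5,6}.
New components: {0,1,2,3,4,5,6,7}
Are 4 and 7 in the same component? yes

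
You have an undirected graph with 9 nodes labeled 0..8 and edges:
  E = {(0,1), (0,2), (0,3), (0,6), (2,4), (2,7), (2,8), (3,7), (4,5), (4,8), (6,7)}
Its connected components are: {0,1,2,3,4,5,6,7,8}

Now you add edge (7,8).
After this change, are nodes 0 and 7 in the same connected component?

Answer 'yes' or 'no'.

Initial components: {0,1,2,3,4,5,6,7,8}
Adding edge (7,8): both already in same component {0,1,2,3,4,5,6,7,8}. No change.
New components: {0,1,2,3,4,5,6,7,8}
Are 0 and 7 in the same component? yes

Answer: yes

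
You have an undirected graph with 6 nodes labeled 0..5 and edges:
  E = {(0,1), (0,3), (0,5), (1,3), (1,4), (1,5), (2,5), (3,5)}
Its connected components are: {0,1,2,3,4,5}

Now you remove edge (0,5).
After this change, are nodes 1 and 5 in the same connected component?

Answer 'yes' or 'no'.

Answer: yes

Derivation:
Initial components: {0,1,2,3,4,5}
Removing edge (0,5): not a bridge — component count unchanged at 1.
New components: {0,1,2,3,4,5}
Are 1 and 5 in the same component? yes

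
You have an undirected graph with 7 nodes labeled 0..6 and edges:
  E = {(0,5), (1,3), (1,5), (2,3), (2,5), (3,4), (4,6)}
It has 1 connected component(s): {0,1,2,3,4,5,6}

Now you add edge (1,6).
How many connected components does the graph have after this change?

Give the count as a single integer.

Answer: 1

Derivation:
Initial component count: 1
Add (1,6): endpoints already in same component. Count unchanged: 1.
New component count: 1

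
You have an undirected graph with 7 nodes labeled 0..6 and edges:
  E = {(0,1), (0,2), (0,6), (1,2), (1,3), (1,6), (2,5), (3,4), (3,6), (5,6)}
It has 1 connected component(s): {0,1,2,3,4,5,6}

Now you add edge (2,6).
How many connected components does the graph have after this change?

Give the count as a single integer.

Answer: 1

Derivation:
Initial component count: 1
Add (2,6): endpoints already in same component. Count unchanged: 1.
New component count: 1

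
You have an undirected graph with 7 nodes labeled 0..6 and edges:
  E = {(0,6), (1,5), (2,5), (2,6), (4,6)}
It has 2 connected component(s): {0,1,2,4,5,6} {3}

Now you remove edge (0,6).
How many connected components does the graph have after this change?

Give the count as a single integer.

Initial component count: 2
Remove (0,6): it was a bridge. Count increases: 2 -> 3.
  After removal, components: {0} {1,2,4,5,6} {3}
New component count: 3

Answer: 3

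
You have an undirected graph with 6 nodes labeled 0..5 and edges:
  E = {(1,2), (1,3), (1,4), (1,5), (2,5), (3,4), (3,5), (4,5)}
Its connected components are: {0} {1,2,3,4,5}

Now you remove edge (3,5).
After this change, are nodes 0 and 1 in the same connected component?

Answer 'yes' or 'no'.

Answer: no

Derivation:
Initial components: {0} {1,2,3,4,5}
Removing edge (3,5): not a bridge — component count unchanged at 2.
New components: {0} {1,2,3,4,5}
Are 0 and 1 in the same component? no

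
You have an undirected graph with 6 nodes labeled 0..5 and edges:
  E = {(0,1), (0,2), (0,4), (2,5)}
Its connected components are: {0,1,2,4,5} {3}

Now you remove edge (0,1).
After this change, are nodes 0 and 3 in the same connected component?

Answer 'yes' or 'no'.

Initial components: {0,1,2,4,5} {3}
Removing edge (0,1): it was a bridge — component count 2 -> 3.
New components: {0,2,4,5} {1} {3}
Are 0 and 3 in the same component? no

Answer: no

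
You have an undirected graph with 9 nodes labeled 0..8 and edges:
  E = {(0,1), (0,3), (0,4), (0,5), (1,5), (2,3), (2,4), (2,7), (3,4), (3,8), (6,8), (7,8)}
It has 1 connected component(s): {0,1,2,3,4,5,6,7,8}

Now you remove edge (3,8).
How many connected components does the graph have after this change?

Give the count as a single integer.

Answer: 1

Derivation:
Initial component count: 1
Remove (3,8): not a bridge. Count unchanged: 1.
  After removal, components: {0,1,2,3,4,5,6,7,8}
New component count: 1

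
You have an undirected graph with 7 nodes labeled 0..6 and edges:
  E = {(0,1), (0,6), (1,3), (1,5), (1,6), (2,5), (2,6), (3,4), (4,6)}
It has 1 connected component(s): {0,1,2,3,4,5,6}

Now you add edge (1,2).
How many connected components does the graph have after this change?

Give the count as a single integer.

Answer: 1

Derivation:
Initial component count: 1
Add (1,2): endpoints already in same component. Count unchanged: 1.
New component count: 1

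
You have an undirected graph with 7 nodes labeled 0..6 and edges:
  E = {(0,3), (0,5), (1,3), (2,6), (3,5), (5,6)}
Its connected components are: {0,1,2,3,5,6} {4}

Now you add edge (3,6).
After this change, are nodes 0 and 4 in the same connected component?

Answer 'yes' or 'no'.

Answer: no

Derivation:
Initial components: {0,1,2,3,5,6} {4}
Adding edge (3,6): both already in same component {0,1,2,3,5,6}. No change.
New components: {0,1,2,3,5,6} {4}
Are 0 and 4 in the same component? no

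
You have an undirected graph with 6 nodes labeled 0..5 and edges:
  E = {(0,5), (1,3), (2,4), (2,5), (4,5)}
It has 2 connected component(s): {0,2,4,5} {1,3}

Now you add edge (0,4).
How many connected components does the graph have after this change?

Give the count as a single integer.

Initial component count: 2
Add (0,4): endpoints already in same component. Count unchanged: 2.
New component count: 2

Answer: 2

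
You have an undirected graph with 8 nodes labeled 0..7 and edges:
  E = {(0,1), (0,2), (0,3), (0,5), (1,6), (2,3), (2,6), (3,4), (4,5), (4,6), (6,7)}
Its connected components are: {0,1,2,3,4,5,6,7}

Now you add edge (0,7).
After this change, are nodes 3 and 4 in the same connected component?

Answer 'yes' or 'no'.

Answer: yes

Derivation:
Initial components: {0,1,2,3,4,5,6,7}
Adding edge (0,7): both already in same component {0,1,2,3,4,5,6,7}. No change.
New components: {0,1,2,3,4,5,6,7}
Are 3 and 4 in the same component? yes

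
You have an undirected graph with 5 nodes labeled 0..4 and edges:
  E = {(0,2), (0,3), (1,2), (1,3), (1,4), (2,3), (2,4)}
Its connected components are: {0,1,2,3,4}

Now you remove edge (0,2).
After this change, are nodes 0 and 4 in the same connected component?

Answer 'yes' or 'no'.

Answer: yes

Derivation:
Initial components: {0,1,2,3,4}
Removing edge (0,2): not a bridge — component count unchanged at 1.
New components: {0,1,2,3,4}
Are 0 and 4 in the same component? yes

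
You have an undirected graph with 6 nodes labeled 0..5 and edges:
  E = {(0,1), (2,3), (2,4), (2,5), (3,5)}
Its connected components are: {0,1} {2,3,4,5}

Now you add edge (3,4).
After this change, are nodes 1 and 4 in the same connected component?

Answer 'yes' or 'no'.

Initial components: {0,1} {2,3,4,5}
Adding edge (3,4): both already in same component {2,3,4,5}. No change.
New components: {0,1} {2,3,4,5}
Are 1 and 4 in the same component? no

Answer: no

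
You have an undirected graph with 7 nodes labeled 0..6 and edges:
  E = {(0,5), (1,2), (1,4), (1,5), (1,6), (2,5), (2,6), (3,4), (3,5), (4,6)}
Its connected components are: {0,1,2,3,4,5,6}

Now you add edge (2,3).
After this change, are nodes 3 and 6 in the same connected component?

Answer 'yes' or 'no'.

Answer: yes

Derivation:
Initial components: {0,1,2,3,4,5,6}
Adding edge (2,3): both already in same component {0,1,2,3,4,5,6}. No change.
New components: {0,1,2,3,4,5,6}
Are 3 and 6 in the same component? yes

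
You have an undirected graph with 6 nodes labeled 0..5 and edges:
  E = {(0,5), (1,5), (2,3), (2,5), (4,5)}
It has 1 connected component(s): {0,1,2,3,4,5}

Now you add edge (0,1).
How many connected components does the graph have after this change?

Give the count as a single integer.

Initial component count: 1
Add (0,1): endpoints already in same component. Count unchanged: 1.
New component count: 1

Answer: 1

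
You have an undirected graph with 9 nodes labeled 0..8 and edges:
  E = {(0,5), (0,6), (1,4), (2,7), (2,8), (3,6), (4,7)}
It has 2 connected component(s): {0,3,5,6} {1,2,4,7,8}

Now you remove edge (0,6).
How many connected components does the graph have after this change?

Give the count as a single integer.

Initial component count: 2
Remove (0,6): it was a bridge. Count increases: 2 -> 3.
  After removal, components: {0,5} {1,2,4,7,8} {3,6}
New component count: 3

Answer: 3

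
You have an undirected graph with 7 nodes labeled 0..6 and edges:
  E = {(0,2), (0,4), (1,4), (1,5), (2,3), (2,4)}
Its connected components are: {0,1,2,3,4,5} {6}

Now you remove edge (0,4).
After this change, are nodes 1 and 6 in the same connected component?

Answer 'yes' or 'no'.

Initial components: {0,1,2,3,4,5} {6}
Removing edge (0,4): not a bridge — component count unchanged at 2.
New components: {0,1,2,3,4,5} {6}
Are 1 and 6 in the same component? no

Answer: no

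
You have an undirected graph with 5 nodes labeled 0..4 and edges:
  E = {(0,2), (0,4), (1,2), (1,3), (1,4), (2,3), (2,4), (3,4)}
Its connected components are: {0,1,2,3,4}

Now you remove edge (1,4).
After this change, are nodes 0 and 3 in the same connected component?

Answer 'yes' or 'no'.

Initial components: {0,1,2,3,4}
Removing edge (1,4): not a bridge — component count unchanged at 1.
New components: {0,1,2,3,4}
Are 0 and 3 in the same component? yes

Answer: yes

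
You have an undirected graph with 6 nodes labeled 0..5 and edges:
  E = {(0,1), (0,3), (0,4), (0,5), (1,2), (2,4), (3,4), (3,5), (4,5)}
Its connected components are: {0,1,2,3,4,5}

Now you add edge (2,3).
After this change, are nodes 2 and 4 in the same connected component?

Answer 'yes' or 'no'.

Answer: yes

Derivation:
Initial components: {0,1,2,3,4,5}
Adding edge (2,3): both already in same component {0,1,2,3,4,5}. No change.
New components: {0,1,2,3,4,5}
Are 2 and 4 in the same component? yes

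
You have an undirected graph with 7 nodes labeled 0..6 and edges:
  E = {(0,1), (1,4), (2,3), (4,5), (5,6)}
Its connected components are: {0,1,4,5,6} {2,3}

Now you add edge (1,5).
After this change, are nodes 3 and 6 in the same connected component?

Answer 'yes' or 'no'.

Answer: no

Derivation:
Initial components: {0,1,4,5,6} {2,3}
Adding edge (1,5): both already in same component {0,1,4,5,6}. No change.
New components: {0,1,4,5,6} {2,3}
Are 3 and 6 in the same component? no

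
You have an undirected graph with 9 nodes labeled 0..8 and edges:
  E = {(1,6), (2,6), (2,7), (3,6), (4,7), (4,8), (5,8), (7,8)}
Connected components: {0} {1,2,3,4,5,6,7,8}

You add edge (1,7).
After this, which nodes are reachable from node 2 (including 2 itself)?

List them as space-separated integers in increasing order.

Before: nodes reachable from 2: {1,2,3,4,5,6,7,8}
Adding (1,7): both endpoints already in same component. Reachability from 2 unchanged.
After: nodes reachable from 2: {1,2,3,4,5,6,7,8}

Answer: 1 2 3 4 5 6 7 8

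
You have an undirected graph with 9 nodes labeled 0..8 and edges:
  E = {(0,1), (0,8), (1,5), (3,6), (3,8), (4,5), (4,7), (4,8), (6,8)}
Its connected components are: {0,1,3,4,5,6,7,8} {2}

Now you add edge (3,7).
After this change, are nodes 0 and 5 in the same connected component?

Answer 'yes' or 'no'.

Initial components: {0,1,3,4,5,6,7,8} {2}
Adding edge (3,7): both already in same component {0,1,3,4,5,6,7,8}. No change.
New components: {0,1,3,4,5,6,7,8} {2}
Are 0 and 5 in the same component? yes

Answer: yes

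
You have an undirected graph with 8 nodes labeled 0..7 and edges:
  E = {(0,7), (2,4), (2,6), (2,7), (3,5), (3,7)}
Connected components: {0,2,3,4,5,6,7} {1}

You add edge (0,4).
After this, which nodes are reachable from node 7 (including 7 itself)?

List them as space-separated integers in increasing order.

Answer: 0 2 3 4 5 6 7

Derivation:
Before: nodes reachable from 7: {0,2,3,4,5,6,7}
Adding (0,4): both endpoints already in same component. Reachability from 7 unchanged.
After: nodes reachable from 7: {0,2,3,4,5,6,7}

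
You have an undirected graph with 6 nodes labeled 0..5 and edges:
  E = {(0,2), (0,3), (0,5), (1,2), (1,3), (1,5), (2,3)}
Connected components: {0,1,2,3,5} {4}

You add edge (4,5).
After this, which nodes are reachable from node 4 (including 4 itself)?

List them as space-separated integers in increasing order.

Answer: 0 1 2 3 4 5

Derivation:
Before: nodes reachable from 4: {4}
Adding (4,5): merges 4's component with another. Reachability grows.
After: nodes reachable from 4: {0,1,2,3,4,5}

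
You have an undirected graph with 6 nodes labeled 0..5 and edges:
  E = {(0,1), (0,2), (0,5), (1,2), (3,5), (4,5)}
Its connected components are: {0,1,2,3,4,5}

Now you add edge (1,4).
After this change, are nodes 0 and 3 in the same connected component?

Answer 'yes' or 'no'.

Answer: yes

Derivation:
Initial components: {0,1,2,3,4,5}
Adding edge (1,4): both already in same component {0,1,2,3,4,5}. No change.
New components: {0,1,2,3,4,5}
Are 0 and 3 in the same component? yes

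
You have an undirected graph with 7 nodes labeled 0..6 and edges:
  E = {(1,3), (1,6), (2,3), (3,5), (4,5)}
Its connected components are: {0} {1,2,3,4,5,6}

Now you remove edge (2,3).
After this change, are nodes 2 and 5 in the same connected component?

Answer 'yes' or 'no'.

Answer: no

Derivation:
Initial components: {0} {1,2,3,4,5,6}
Removing edge (2,3): it was a bridge — component count 2 -> 3.
New components: {0} {1,3,4,5,6} {2}
Are 2 and 5 in the same component? no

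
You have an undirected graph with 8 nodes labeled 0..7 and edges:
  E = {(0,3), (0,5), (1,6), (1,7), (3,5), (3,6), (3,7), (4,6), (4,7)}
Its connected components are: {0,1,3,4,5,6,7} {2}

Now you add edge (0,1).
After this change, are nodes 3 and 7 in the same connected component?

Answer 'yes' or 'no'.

Answer: yes

Derivation:
Initial components: {0,1,3,4,5,6,7} {2}
Adding edge (0,1): both already in same component {0,1,3,4,5,6,7}. No change.
New components: {0,1,3,4,5,6,7} {2}
Are 3 and 7 in the same component? yes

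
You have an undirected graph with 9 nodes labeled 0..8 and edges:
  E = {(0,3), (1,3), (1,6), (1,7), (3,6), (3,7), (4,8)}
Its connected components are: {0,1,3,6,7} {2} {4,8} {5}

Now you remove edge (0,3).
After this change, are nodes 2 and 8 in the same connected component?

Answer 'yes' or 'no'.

Initial components: {0,1,3,6,7} {2} {4,8} {5}
Removing edge (0,3): it was a bridge — component count 4 -> 5.
New components: {0} {1,3,6,7} {2} {4,8} {5}
Are 2 and 8 in the same component? no

Answer: no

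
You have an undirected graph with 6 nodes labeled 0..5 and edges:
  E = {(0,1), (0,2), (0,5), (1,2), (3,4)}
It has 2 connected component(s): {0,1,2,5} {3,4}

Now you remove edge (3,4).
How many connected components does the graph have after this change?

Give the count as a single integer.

Answer: 3

Derivation:
Initial component count: 2
Remove (3,4): it was a bridge. Count increases: 2 -> 3.
  After removal, components: {0,1,2,5} {3} {4}
New component count: 3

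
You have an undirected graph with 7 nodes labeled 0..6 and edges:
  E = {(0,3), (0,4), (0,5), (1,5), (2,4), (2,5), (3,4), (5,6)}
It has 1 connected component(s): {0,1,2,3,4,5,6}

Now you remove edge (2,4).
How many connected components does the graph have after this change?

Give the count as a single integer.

Initial component count: 1
Remove (2,4): not a bridge. Count unchanged: 1.
  After removal, components: {0,1,2,3,4,5,6}
New component count: 1

Answer: 1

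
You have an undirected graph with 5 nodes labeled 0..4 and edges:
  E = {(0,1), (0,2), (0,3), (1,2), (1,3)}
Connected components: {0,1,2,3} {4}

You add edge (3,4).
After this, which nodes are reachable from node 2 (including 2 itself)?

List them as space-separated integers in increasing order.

Answer: 0 1 2 3 4

Derivation:
Before: nodes reachable from 2: {0,1,2,3}
Adding (3,4): merges 2's component with another. Reachability grows.
After: nodes reachable from 2: {0,1,2,3,4}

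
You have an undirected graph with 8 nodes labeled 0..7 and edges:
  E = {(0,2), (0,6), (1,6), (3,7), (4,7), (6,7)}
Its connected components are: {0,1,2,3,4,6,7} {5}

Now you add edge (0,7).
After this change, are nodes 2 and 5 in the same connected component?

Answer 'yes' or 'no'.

Answer: no

Derivation:
Initial components: {0,1,2,3,4,6,7} {5}
Adding edge (0,7): both already in same component {0,1,2,3,4,6,7}. No change.
New components: {0,1,2,3,4,6,7} {5}
Are 2 and 5 in the same component? no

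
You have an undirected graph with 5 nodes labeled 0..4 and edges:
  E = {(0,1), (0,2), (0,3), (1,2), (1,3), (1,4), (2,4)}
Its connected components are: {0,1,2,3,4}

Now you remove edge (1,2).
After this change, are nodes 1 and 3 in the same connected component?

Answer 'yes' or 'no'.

Initial components: {0,1,2,3,4}
Removing edge (1,2): not a bridge — component count unchanged at 1.
New components: {0,1,2,3,4}
Are 1 and 3 in the same component? yes

Answer: yes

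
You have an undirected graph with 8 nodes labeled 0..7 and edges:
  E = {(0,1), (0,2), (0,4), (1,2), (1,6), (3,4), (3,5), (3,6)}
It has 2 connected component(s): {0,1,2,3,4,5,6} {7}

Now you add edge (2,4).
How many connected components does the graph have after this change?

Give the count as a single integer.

Answer: 2

Derivation:
Initial component count: 2
Add (2,4): endpoints already in same component. Count unchanged: 2.
New component count: 2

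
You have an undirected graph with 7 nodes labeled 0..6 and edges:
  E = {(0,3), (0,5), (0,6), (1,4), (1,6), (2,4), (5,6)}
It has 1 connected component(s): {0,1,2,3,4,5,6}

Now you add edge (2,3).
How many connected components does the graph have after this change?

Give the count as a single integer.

Answer: 1

Derivation:
Initial component count: 1
Add (2,3): endpoints already in same component. Count unchanged: 1.
New component count: 1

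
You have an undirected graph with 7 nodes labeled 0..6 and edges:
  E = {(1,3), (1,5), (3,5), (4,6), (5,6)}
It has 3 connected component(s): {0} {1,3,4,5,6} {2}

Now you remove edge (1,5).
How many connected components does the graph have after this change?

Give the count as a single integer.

Answer: 3

Derivation:
Initial component count: 3
Remove (1,5): not a bridge. Count unchanged: 3.
  After removal, components: {0} {1,3,4,5,6} {2}
New component count: 3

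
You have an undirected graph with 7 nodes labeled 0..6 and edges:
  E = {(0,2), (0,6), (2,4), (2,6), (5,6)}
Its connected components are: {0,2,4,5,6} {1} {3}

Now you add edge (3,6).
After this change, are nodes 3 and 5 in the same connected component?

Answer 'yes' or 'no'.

Initial components: {0,2,4,5,6} {1} {3}
Adding edge (3,6): merges {3} and {0,2,4,5,6}.
New components: {0,2,3,4,5,6} {1}
Are 3 and 5 in the same component? yes

Answer: yes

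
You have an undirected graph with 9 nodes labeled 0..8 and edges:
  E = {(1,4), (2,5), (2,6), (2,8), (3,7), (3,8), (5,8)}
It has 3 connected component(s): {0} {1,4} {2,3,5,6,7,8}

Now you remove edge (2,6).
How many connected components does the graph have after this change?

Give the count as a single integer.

Answer: 4

Derivation:
Initial component count: 3
Remove (2,6): it was a bridge. Count increases: 3 -> 4.
  After removal, components: {0} {1,4} {2,3,5,7,8} {6}
New component count: 4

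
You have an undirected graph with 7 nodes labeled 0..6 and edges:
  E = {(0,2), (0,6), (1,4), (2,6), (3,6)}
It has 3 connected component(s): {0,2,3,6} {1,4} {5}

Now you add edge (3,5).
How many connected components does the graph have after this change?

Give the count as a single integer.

Answer: 2

Derivation:
Initial component count: 3
Add (3,5): merges two components. Count decreases: 3 -> 2.
New component count: 2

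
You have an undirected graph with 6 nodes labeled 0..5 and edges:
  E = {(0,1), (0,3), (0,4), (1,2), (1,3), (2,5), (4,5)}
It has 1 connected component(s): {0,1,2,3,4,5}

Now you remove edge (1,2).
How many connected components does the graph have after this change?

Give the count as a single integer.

Initial component count: 1
Remove (1,2): not a bridge. Count unchanged: 1.
  After removal, components: {0,1,2,3,4,5}
New component count: 1

Answer: 1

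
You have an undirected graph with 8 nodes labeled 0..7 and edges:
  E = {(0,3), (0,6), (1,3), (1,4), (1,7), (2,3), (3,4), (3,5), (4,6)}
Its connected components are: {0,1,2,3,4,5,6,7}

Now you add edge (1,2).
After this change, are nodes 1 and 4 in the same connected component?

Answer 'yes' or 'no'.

Answer: yes

Derivation:
Initial components: {0,1,2,3,4,5,6,7}
Adding edge (1,2): both already in same component {0,1,2,3,4,5,6,7}. No change.
New components: {0,1,2,3,4,5,6,7}
Are 1 and 4 in the same component? yes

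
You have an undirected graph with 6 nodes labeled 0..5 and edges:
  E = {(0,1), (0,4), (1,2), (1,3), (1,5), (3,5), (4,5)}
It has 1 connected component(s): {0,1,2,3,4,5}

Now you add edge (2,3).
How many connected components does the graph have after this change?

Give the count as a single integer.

Answer: 1

Derivation:
Initial component count: 1
Add (2,3): endpoints already in same component. Count unchanged: 1.
New component count: 1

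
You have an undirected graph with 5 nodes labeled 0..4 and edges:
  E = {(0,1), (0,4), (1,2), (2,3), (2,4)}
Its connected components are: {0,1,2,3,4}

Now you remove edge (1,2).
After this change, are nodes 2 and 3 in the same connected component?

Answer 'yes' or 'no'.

Answer: yes

Derivation:
Initial components: {0,1,2,3,4}
Removing edge (1,2): not a bridge — component count unchanged at 1.
New components: {0,1,2,3,4}
Are 2 and 3 in the same component? yes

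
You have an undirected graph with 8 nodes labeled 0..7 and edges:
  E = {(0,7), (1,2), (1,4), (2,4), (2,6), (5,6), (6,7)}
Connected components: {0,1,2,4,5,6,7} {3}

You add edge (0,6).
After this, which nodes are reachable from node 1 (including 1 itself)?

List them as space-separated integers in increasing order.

Answer: 0 1 2 4 5 6 7

Derivation:
Before: nodes reachable from 1: {0,1,2,4,5,6,7}
Adding (0,6): both endpoints already in same component. Reachability from 1 unchanged.
After: nodes reachable from 1: {0,1,2,4,5,6,7}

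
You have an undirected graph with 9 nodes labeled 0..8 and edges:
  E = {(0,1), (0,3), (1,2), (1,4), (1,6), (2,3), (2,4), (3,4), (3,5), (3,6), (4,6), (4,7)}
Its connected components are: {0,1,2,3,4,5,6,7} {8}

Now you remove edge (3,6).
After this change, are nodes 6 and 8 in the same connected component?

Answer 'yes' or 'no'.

Initial components: {0,1,2,3,4,5,6,7} {8}
Removing edge (3,6): not a bridge — component count unchanged at 2.
New components: {0,1,2,3,4,5,6,7} {8}
Are 6 and 8 in the same component? no

Answer: no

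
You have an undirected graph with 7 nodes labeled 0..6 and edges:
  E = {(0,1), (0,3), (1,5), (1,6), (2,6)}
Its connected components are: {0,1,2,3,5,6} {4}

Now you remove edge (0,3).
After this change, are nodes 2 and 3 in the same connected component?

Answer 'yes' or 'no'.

Initial components: {0,1,2,3,5,6} {4}
Removing edge (0,3): it was a bridge — component count 2 -> 3.
New components: {0,1,2,5,6} {3} {4}
Are 2 and 3 in the same component? no

Answer: no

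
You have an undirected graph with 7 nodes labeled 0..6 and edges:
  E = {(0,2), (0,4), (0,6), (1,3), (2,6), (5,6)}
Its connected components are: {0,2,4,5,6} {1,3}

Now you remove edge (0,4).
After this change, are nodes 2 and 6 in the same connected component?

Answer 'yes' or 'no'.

Answer: yes

Derivation:
Initial components: {0,2,4,5,6} {1,3}
Removing edge (0,4): it was a bridge — component count 2 -> 3.
New components: {0,2,5,6} {1,3} {4}
Are 2 and 6 in the same component? yes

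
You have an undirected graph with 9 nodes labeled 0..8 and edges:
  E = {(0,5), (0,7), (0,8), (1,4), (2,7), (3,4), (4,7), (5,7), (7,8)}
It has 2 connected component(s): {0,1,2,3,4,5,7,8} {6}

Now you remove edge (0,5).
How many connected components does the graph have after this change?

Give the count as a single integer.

Answer: 2

Derivation:
Initial component count: 2
Remove (0,5): not a bridge. Count unchanged: 2.
  After removal, components: {0,1,2,3,4,5,7,8} {6}
New component count: 2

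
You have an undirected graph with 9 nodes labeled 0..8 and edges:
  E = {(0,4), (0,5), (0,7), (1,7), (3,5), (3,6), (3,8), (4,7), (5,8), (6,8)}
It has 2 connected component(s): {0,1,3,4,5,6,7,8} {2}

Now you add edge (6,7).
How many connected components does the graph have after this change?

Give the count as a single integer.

Answer: 2

Derivation:
Initial component count: 2
Add (6,7): endpoints already in same component. Count unchanged: 2.
New component count: 2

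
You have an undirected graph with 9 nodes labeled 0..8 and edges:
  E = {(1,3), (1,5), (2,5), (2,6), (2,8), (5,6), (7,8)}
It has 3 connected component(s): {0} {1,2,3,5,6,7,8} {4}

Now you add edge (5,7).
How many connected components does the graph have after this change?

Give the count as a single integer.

Answer: 3

Derivation:
Initial component count: 3
Add (5,7): endpoints already in same component. Count unchanged: 3.
New component count: 3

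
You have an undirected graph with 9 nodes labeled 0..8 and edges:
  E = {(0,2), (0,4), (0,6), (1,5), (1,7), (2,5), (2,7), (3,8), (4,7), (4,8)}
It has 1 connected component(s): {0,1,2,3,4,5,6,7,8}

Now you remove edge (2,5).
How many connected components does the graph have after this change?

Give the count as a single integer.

Initial component count: 1
Remove (2,5): not a bridge. Count unchanged: 1.
  After removal, components: {0,1,2,3,4,5,6,7,8}
New component count: 1

Answer: 1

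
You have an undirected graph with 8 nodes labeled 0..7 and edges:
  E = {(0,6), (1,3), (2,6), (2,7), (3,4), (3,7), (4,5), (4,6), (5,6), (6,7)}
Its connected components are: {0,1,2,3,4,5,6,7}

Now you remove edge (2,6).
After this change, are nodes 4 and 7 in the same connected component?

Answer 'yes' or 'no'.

Initial components: {0,1,2,3,4,5,6,7}
Removing edge (2,6): not a bridge — component count unchanged at 1.
New components: {0,1,2,3,4,5,6,7}
Are 4 and 7 in the same component? yes

Answer: yes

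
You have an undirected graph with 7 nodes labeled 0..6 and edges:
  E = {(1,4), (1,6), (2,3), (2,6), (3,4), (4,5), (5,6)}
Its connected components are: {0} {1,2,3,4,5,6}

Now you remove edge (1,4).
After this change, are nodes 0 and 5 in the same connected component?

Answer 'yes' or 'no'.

Answer: no

Derivation:
Initial components: {0} {1,2,3,4,5,6}
Removing edge (1,4): not a bridge — component count unchanged at 2.
New components: {0} {1,2,3,4,5,6}
Are 0 and 5 in the same component? no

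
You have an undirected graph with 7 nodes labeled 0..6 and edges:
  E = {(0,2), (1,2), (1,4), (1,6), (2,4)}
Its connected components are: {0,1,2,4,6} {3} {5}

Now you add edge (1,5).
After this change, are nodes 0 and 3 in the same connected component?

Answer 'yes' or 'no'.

Answer: no

Derivation:
Initial components: {0,1,2,4,6} {3} {5}
Adding edge (1,5): merges {0,1,2,4,6} and {5}.
New components: {0,1,2,4,5,6} {3}
Are 0 and 3 in the same component? no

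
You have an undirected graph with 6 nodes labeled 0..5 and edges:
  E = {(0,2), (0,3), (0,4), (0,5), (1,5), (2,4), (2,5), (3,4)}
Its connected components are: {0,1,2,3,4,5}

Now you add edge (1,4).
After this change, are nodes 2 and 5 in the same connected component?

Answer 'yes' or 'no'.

Initial components: {0,1,2,3,4,5}
Adding edge (1,4): both already in same component {0,1,2,3,4,5}. No change.
New components: {0,1,2,3,4,5}
Are 2 and 5 in the same component? yes

Answer: yes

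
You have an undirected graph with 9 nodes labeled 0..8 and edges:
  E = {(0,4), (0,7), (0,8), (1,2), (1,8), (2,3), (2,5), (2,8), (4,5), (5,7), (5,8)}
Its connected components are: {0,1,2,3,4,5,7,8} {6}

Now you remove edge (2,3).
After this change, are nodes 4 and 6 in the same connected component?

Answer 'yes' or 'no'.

Initial components: {0,1,2,3,4,5,7,8} {6}
Removing edge (2,3): it was a bridge — component count 2 -> 3.
New components: {0,1,2,4,5,7,8} {3} {6}
Are 4 and 6 in the same component? no

Answer: no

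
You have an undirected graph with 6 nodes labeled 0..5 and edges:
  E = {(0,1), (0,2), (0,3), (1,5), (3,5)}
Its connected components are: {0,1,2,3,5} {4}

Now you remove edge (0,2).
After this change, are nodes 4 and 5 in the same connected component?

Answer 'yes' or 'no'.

Answer: no

Derivation:
Initial components: {0,1,2,3,5} {4}
Removing edge (0,2): it was a bridge — component count 2 -> 3.
New components: {0,1,3,5} {2} {4}
Are 4 and 5 in the same component? no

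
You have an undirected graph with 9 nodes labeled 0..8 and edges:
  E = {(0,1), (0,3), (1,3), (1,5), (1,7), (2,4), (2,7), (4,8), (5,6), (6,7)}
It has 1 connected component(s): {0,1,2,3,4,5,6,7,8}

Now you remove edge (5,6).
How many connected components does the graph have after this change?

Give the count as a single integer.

Answer: 1

Derivation:
Initial component count: 1
Remove (5,6): not a bridge. Count unchanged: 1.
  After removal, components: {0,1,2,3,4,5,6,7,8}
New component count: 1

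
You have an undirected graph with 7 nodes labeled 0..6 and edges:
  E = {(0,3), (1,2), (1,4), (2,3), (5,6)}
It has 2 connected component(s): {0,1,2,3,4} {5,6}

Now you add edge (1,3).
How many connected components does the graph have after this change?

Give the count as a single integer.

Answer: 2

Derivation:
Initial component count: 2
Add (1,3): endpoints already in same component. Count unchanged: 2.
New component count: 2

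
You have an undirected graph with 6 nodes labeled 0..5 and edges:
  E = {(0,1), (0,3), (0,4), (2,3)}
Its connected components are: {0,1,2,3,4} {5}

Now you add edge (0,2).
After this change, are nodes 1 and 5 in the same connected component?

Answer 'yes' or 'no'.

Answer: no

Derivation:
Initial components: {0,1,2,3,4} {5}
Adding edge (0,2): both already in same component {0,1,2,3,4}. No change.
New components: {0,1,2,3,4} {5}
Are 1 and 5 in the same component? no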